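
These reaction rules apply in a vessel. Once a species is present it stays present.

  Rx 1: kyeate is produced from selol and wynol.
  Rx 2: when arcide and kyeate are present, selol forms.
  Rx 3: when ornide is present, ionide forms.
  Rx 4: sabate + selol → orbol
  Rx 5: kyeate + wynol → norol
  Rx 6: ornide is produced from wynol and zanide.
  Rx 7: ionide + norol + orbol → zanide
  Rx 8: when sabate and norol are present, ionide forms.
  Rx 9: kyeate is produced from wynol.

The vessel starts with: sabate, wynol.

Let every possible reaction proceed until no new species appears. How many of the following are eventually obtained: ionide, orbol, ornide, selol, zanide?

1

wynol present → kyeate forms (Rx 9).
kyeate and wynol present → norol forms (Rx 5).
sabate and norol present → ionide forms (Rx 8).
ionide: reached.
orbol would need sabate and selol (Rx 4), but selol never forms.
ornide would need wynol and zanide (Rx 6), but zanide never forms.
selol would need arcide and kyeate (Rx 2), but arcide never forms.
zanide would need ionide, norol, and orbol (Rx 7), but orbol never forms.
Reached: ionide — 1 of the 5.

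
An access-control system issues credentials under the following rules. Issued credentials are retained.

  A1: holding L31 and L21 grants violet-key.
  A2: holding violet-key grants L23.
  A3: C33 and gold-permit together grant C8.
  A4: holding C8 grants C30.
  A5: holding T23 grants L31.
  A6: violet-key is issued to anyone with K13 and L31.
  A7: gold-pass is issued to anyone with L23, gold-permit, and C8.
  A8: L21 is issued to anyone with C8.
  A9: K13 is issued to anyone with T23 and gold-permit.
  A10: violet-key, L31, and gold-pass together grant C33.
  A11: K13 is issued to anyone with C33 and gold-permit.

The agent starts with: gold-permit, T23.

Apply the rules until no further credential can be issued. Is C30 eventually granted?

C30 would need C8 (A4), but C8 is never granted.

No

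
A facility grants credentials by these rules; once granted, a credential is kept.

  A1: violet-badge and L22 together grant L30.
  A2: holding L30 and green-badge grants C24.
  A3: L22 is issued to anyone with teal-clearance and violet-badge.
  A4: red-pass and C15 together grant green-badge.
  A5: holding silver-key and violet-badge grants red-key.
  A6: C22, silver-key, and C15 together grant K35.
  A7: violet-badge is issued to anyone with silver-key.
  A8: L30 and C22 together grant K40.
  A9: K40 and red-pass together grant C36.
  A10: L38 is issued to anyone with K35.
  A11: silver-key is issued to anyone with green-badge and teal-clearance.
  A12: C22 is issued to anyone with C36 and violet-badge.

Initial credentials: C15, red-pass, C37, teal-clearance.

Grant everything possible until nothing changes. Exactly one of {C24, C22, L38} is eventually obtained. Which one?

Holding red-pass and C15 grants green-badge (A4).
Holding green-badge and teal-clearance grants silver-key (A11).
Holding silver-key grants violet-badge (A7).
Holding teal-clearance and violet-badge grants L22 (A3).
Holding violet-badge and L22 grants L30 (A1).
Holding L30 and green-badge grants C24 (A2).
C22 would need C36 and violet-badge (A12), but C36 is never granted. L38 would need K35 (A10), but K35 is never granted.

C24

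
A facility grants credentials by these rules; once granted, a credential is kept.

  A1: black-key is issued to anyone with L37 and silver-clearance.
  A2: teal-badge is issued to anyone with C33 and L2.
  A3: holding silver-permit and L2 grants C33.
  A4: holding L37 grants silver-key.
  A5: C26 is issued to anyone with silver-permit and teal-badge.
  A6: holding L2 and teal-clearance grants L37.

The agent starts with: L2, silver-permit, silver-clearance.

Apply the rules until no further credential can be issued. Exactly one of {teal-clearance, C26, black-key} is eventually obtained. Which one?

C26

Holding silver-permit and L2 grants C33 (A3).
Holding C33 and L2 grants teal-badge (A2).
Holding silver-permit and teal-badge grants C26 (A5).
black-key would need L37 and silver-clearance (A1), but L37 is never granted. No rule produces teal-clearance, and it is not given.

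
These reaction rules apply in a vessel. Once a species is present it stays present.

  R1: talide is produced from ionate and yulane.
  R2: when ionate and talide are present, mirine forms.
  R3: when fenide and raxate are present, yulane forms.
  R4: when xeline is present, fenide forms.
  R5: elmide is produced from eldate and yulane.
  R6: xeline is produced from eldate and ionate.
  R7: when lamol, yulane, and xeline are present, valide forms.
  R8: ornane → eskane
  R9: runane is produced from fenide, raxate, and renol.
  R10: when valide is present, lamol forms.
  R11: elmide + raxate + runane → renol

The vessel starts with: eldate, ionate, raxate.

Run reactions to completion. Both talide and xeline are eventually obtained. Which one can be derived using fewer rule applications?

xeline: eldate and ionate present → xeline forms (R6). [1 rule application]
talide: eldate and ionate present → xeline forms (R6). xeline present → fenide forms (R4). fenide and raxate present → yulane forms (R3). ionate and yulane present → talide forms (R1). [4 rule applications]
xeline needs fewer.

xeline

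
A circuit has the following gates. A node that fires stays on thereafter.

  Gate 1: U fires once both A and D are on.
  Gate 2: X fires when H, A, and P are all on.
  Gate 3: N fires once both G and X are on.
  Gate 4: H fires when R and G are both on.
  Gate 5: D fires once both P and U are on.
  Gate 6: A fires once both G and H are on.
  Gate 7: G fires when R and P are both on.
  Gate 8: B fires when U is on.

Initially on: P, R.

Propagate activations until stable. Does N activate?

Yes

Gate 7: R and P on → G on.
R and G are on, so H fires (Gate 4).
Gate 6: G and H on → A on.
H, A, and P are on, so X fires (Gate 2).
Gate 3: G and X on → N on.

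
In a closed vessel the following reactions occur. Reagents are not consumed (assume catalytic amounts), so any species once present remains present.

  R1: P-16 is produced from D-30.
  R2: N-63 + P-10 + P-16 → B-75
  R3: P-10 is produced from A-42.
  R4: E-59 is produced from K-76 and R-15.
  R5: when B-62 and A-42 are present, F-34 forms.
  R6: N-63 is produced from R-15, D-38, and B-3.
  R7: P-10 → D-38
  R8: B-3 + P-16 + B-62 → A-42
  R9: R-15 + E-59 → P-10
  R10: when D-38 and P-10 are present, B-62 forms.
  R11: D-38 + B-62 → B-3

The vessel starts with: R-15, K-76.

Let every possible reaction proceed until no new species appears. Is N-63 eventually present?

K-76 and R-15 present → E-59 forms (R4).
R-15 and E-59 present → P-10 forms (R9).
P-10 present → D-38 forms (R7).
D-38 and P-10 present → B-62 forms (R10).
D-38 and B-62 present → B-3 forms (R11).
R-15, D-38, and B-3 present → N-63 forms (R6).

Yes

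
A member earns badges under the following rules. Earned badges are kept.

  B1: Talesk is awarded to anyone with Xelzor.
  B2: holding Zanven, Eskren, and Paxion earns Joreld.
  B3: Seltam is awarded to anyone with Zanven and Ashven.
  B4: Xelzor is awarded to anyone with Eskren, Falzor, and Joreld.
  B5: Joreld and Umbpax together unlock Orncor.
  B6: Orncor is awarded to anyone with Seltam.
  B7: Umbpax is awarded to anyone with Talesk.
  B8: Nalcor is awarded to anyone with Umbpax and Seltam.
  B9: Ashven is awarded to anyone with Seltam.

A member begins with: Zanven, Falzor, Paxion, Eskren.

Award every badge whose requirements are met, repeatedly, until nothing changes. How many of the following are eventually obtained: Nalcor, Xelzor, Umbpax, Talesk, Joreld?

With Zanven, Eskren, and Paxion, Joreld is earned (B2).
With Eskren, Falzor, and Joreld, Xelzor is earned (B4).
With Xelzor, Talesk is earned (B1).
With Talesk, Umbpax is earned (B7).
Nalcor would need Umbpax and Seltam (B8), but Seltam is never earned.
Xelzor: reached.
Umbpax: reached.
Talesk: reached.
Joreld: reached.
Reached: Xelzor, Umbpax, Talesk, and Joreld — 4 of the 5.

4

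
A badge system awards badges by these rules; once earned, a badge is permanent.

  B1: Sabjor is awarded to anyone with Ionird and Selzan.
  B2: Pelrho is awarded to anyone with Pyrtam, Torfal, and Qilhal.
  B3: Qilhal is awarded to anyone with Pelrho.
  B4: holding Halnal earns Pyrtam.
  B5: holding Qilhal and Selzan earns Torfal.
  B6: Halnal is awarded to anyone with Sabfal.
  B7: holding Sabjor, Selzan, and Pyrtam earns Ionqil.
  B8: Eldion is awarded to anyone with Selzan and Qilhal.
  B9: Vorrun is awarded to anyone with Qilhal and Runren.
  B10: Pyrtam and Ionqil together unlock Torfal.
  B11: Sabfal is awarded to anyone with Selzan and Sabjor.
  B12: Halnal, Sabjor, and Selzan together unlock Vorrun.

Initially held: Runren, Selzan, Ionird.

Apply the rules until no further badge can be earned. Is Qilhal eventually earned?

No

Qilhal would need Pelrho (B3), but Pelrho is never earned.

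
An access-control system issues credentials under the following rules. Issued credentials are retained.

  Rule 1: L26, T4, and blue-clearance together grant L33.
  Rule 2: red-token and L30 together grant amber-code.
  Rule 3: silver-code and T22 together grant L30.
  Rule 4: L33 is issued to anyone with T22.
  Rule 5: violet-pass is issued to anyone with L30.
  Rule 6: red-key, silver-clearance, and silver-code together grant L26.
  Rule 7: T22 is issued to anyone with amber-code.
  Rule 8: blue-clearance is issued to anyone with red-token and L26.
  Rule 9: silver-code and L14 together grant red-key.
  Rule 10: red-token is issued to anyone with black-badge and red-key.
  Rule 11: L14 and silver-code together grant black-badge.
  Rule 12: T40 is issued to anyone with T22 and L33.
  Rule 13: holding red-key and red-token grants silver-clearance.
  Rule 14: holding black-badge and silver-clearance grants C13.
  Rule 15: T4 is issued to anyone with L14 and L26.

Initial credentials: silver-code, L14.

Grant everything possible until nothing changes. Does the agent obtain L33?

Holding L14 and silver-code grants black-badge (Rule 11).
Holding silver-code and L14 grants red-key (Rule 9).
Holding black-badge and red-key grants red-token (Rule 10).
Holding red-key and red-token grants silver-clearance (Rule 13).
Holding red-key, silver-clearance, and silver-code grants L26 (Rule 6).
Holding L14 and L26 grants T4 (Rule 15).
Holding red-token and L26 grants blue-clearance (Rule 8).
Holding L26, T4, and blue-clearance grants L33 (Rule 1).

Yes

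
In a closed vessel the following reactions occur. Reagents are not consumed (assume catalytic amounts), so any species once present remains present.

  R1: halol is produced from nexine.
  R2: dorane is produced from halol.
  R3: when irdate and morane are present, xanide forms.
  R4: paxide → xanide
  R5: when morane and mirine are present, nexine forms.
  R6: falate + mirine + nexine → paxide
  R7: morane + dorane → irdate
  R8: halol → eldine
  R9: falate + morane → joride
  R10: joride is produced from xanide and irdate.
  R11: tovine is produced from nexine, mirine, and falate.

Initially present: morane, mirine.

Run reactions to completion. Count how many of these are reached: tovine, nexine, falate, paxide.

1

morane and mirine present → nexine forms (R5).
tovine would need nexine, mirine, and falate (R11), but falate never forms.
nexine: reached.
No rule produces falate, and it is not given.
paxide would need falate, mirine, and nexine (R6), but falate never forms.
Reached: nexine — 1 of the 4.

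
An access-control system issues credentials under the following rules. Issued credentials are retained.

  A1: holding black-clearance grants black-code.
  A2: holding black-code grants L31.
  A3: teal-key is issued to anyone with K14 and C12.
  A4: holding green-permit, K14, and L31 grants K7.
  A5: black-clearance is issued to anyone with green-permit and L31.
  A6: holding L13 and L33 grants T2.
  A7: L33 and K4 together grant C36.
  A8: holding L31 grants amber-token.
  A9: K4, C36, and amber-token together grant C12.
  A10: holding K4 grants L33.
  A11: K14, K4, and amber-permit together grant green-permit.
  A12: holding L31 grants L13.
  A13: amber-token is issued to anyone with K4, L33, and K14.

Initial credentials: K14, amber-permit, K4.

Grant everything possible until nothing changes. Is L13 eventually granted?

L13 would need L31 (A12), but L31 is never granted.

No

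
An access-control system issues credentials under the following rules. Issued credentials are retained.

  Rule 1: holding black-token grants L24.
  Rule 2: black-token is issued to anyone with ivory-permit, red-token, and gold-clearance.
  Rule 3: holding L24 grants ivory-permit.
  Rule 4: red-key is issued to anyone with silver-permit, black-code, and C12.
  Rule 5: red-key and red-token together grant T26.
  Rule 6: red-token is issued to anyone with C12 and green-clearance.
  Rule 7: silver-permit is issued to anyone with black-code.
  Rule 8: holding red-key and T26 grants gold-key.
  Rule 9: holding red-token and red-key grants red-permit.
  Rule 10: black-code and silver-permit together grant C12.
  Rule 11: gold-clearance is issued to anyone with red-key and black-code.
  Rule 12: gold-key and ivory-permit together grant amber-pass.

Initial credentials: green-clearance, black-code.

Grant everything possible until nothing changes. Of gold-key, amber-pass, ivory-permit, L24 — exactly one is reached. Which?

gold-key

Holding black-code grants silver-permit (Rule 7).
Holding black-code and silver-permit grants C12 (Rule 10).
Holding silver-permit, black-code, and C12 grants red-key (Rule 4).
Holding C12 and green-clearance grants red-token (Rule 6).
Holding red-key and red-token grants T26 (Rule 5).
Holding red-key and T26 grants gold-key (Rule 8).
amber-pass would need gold-key and ivory-permit (Rule 12), but ivory-permit is never granted. L24 would need black-token (Rule 1), but black-token is never granted. ivory-permit would need L24 (Rule 3), but L24 is never granted.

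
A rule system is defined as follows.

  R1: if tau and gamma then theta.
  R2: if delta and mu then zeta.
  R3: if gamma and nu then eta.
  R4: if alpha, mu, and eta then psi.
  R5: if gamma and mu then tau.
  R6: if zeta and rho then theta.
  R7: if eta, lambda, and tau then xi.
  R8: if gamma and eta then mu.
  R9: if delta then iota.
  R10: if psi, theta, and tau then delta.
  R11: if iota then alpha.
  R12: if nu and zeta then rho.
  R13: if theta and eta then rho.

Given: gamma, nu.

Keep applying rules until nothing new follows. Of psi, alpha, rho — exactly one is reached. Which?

gamma and nu hold, so eta follows (R3).
From gamma and eta, R8 gives mu.
From gamma and mu, R5 gives tau.
From tau and gamma, R1 gives theta.
theta and eta hold, so rho follows (R13).
alpha would need iota (R11), but iota is never established. psi would need alpha, mu, and eta (R4), but alpha is never established.

rho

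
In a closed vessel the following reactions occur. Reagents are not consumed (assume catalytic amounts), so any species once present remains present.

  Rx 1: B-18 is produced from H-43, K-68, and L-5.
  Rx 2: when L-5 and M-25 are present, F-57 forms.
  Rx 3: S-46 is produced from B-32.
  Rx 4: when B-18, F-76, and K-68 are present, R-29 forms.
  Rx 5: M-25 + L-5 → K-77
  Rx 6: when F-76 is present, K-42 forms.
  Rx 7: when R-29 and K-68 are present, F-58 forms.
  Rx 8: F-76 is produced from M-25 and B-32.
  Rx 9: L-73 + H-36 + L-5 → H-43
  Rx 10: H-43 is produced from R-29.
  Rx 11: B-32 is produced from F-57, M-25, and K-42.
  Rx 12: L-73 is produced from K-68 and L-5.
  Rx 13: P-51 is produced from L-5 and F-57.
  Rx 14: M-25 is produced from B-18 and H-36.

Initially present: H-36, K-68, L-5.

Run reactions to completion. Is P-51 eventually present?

Yes

K-68 and L-5 present → L-73 forms (Rx 12).
L-73, H-36, and L-5 present → H-43 forms (Rx 9).
H-43, K-68, and L-5 present → B-18 forms (Rx 1).
B-18 and H-36 present → M-25 forms (Rx 14).
L-5 and M-25 present → F-57 forms (Rx 2).
L-5 and F-57 present → P-51 forms (Rx 13).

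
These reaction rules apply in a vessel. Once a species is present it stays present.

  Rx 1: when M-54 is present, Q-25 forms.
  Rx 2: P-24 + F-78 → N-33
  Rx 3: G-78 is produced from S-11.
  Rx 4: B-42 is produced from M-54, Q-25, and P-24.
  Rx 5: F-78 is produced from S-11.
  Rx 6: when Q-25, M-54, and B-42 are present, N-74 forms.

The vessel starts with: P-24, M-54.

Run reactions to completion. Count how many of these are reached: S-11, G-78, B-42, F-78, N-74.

M-54 present → Q-25 forms (Rx 1).
M-54, Q-25, and P-24 present → B-42 forms (Rx 4).
Q-25, M-54, and B-42 present → N-74 forms (Rx 6).
No rule produces S-11, and it is not given.
G-78 would need S-11 (Rx 3), but S-11 never forms.
B-42: reached.
F-78 would need S-11 (Rx 5), but S-11 never forms.
N-74: reached.
Reached: B-42 and N-74 — 2 of the 5.

2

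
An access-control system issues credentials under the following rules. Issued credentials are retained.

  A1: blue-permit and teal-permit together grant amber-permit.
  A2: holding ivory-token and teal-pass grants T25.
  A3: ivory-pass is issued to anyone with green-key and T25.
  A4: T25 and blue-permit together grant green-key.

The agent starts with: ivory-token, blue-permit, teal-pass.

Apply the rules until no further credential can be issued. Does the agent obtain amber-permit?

No

amber-permit would need blue-permit and teal-permit (A1), but teal-permit is never granted.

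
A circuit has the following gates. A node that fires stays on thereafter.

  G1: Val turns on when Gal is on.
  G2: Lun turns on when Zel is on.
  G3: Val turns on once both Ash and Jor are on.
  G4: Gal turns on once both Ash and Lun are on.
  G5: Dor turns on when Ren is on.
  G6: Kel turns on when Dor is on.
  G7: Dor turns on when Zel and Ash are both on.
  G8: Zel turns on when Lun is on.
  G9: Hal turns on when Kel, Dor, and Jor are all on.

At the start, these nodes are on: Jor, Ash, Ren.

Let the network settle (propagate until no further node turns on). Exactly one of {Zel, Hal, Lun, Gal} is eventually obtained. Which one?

Hal

Ren is on, so Dor turns on (G5).
G6: Dor on → Kel on.
G9: Kel, Dor, and Jor on → Hal on.
Lun would need Zel (G2), but Zel never turns on. Gal would need Ash and Lun (G4), but Lun never turns on. Zel would need Lun (G8), but Lun never turns on.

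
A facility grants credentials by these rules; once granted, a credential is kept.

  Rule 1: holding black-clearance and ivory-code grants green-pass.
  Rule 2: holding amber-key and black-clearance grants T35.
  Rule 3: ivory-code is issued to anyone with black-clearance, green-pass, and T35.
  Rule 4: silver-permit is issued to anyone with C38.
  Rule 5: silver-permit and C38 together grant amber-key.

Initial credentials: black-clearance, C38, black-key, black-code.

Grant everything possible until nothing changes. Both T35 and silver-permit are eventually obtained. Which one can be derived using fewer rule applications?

silver-permit: Holding C38 grants silver-permit (Rule 4). [1 rule application]
T35: Holding C38 grants silver-permit (Rule 4). Holding silver-permit and C38 grants amber-key (Rule 5). Holding amber-key and black-clearance grants T35 (Rule 2). [3 rule applications]
silver-permit needs fewer.

silver-permit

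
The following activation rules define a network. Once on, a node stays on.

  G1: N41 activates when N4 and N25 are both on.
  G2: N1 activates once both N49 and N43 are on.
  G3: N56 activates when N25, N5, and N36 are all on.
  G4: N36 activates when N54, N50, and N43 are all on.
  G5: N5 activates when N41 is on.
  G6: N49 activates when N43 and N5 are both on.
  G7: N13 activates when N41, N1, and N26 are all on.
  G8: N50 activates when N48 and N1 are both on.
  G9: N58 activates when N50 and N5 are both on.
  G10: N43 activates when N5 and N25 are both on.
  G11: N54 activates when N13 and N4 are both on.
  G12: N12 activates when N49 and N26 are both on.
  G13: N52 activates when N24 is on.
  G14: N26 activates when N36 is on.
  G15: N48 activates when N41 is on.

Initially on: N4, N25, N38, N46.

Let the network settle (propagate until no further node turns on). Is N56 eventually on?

N56 would need N25, N5, and N36 (G3), but N36 never turns on.

No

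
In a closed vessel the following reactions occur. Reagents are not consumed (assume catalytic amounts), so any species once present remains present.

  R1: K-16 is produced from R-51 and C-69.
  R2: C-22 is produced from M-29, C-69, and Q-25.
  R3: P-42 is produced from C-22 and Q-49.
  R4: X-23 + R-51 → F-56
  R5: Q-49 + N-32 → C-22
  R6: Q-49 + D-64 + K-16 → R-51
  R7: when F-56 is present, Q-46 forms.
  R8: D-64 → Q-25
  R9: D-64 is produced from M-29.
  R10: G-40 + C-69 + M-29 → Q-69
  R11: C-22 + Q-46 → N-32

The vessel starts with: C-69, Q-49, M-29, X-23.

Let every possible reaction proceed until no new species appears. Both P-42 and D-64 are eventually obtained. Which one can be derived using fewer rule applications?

D-64

D-64: M-29 present → D-64 forms (R9). [1 rule application]
P-42: M-29 present → D-64 forms (R9). D-64 present → Q-25 forms (R8). M-29, C-69, and Q-25 present → C-22 forms (R2). C-22 and Q-49 present → P-42 forms (R3). [4 rule applications]
D-64 needs fewer.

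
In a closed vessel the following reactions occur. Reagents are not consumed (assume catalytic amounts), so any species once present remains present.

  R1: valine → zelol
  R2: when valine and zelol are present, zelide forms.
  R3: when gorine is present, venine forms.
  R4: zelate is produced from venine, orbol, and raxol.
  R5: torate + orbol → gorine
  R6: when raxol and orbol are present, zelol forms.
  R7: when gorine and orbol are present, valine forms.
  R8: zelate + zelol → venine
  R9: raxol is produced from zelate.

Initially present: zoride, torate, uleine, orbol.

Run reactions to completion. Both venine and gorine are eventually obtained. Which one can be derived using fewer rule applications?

gorine

gorine: torate and orbol present → gorine forms (R5). [1 rule application]
venine: torate and orbol present → gorine forms (R5). gorine present → venine forms (R3). [2 rule applications]
gorine needs fewer.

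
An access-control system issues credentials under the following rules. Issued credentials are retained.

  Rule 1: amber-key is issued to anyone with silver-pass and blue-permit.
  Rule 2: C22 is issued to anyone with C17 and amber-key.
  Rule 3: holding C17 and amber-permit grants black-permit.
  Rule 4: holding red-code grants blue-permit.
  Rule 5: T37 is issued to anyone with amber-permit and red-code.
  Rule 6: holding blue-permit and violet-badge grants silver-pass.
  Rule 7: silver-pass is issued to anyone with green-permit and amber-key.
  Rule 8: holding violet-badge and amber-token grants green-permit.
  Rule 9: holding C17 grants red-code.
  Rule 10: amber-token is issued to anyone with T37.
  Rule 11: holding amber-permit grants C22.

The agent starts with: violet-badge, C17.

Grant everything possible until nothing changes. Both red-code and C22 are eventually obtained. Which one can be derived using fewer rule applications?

red-code: Holding C17 grants red-code (Rule 9). [1 rule application]
C22: Holding C17 grants red-code (Rule 9). Holding red-code grants blue-permit (Rule 4). Holding blue-permit and violet-badge grants silver-pass (Rule 6). Holding silver-pass and blue-permit grants amber-key (Rule 1). Holding C17 and amber-key grants C22 (Rule 2). [5 rule applications]
red-code needs fewer.

red-code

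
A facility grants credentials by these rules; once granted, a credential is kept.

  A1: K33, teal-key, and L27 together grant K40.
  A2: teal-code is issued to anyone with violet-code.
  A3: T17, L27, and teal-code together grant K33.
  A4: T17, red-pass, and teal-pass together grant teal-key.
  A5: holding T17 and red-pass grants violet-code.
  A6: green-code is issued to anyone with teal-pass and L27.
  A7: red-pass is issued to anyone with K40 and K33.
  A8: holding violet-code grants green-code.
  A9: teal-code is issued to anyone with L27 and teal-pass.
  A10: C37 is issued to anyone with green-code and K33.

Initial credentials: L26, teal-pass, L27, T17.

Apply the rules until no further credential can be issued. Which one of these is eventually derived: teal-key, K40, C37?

Holding teal-pass and L27 grants green-code (A6).
Holding L27 and teal-pass grants teal-code (A9).
Holding T17, L27, and teal-code grants K33 (A3).
Holding green-code and K33 grants C37 (A10).
teal-key would need T17, red-pass, and teal-pass (A4), but red-pass is never granted. K40 would need K33, teal-key, and L27 (A1), but teal-key is never granted.

C37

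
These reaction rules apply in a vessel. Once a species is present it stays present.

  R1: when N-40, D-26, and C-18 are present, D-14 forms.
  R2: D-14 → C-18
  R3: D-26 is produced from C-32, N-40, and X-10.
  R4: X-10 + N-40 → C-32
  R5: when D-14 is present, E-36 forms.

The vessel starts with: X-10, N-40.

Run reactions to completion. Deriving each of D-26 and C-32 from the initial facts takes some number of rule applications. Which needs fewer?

C-32: X-10 and N-40 present → C-32 forms (R4). [1 rule application]
D-26: X-10 and N-40 present → C-32 forms (R4). C-32, N-40, and X-10 present → D-26 forms (R3). [2 rule applications]
C-32 needs fewer.

C-32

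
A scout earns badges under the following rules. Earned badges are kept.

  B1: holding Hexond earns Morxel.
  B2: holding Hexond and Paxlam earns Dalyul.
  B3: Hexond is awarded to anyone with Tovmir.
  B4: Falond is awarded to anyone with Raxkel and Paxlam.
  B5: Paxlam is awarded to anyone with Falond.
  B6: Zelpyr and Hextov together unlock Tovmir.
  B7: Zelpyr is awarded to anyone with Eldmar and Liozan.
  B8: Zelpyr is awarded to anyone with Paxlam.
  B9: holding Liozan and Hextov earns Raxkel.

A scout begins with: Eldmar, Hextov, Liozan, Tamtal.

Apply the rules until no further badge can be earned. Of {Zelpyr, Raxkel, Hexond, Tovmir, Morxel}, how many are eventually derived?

5

With Eldmar and Liozan, Zelpyr is earned (B7).
With Liozan and Hextov, Raxkel is earned (B9).
With Zelpyr and Hextov, Tovmir is earned (B6).
With Tovmir, Hexond is earned (B3).
With Hexond, Morxel is earned (B1).
Zelpyr: reached.
Raxkel: reached.
Hexond: reached.
Tovmir: reached.
Morxel: reached.
All 5 are reached.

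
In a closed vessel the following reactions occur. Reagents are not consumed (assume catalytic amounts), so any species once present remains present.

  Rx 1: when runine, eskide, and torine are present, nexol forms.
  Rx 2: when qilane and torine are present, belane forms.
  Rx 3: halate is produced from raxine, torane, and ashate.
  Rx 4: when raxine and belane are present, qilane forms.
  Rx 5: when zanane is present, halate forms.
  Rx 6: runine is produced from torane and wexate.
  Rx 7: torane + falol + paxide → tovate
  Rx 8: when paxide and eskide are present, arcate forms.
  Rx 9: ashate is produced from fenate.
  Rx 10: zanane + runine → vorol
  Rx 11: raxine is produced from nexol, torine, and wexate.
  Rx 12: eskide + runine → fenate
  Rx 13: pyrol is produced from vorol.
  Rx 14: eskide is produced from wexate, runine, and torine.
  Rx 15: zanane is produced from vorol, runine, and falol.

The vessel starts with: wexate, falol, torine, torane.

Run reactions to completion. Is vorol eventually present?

No

vorol would need zanane and runine (Rx 10), but zanane never forms.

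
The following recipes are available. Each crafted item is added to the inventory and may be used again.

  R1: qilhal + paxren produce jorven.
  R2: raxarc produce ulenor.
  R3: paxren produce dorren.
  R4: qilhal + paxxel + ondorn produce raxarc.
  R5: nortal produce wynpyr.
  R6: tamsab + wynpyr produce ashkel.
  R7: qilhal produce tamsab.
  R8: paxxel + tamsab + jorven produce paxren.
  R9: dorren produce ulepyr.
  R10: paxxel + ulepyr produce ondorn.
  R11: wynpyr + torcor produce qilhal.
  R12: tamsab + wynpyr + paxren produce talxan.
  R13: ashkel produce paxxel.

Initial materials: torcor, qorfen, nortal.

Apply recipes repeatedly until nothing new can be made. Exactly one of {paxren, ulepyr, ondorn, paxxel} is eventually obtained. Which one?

paxxel

nortal → wynpyr (R5).
Using R11, wynpyr and torcor make qilhal.
qilhal → tamsab (R7).
tamsab + wynpyr → ashkel (R6).
Using R13, ashkel makes paxxel.
ondorn would need paxxel and ulepyr (R10), but ulepyr is never obtained. ulepyr would need dorren (R9), but dorren is never obtained. paxren would need paxxel, tamsab, and jorven (R8), but jorven is never obtained.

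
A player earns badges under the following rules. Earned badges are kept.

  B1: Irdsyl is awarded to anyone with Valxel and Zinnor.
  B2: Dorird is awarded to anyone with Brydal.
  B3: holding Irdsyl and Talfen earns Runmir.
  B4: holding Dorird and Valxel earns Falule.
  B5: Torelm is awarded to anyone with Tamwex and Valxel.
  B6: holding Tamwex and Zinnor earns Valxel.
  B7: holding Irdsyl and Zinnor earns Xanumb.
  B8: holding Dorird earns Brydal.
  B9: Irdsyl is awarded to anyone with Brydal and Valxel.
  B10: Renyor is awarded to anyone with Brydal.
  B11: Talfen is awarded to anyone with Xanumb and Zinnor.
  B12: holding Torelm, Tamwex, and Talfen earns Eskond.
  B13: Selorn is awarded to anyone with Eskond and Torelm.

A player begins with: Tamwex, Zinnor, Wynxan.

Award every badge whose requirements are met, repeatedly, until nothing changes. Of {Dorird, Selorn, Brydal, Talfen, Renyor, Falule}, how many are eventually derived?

With Tamwex and Zinnor, Valxel is earned (B6).
With Tamwex and Valxel, Torelm is earned (B5).
With Valxel and Zinnor, Irdsyl is earned (B1).
With Irdsyl and Zinnor, Xanumb is earned (B7).
With Xanumb and Zinnor, Talfen is earned (B11).
With Torelm, Tamwex, and Talfen, Eskond is earned (B12).
With Eskond and Torelm, Selorn is earned (B13).
Dorird would need Brydal (B2), but Brydal is never earned.
Selorn: reached.
Brydal would need Dorird (B8), but Dorird is never earned.
Talfen: reached.
Renyor would need Brydal (B10), but Brydal is never earned.
Falule would need Dorird and Valxel (B4), but Dorird is never earned.
Reached: Selorn and Talfen — 2 of the 6.

2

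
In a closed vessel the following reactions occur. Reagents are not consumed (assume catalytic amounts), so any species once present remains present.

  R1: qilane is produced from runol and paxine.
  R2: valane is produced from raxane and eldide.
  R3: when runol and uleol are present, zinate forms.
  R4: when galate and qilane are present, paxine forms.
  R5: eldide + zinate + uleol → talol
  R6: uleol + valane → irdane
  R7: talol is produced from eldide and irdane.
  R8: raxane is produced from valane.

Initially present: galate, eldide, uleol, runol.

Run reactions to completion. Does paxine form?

paxine would need galate and qilane (R4), but qilane never forms.

No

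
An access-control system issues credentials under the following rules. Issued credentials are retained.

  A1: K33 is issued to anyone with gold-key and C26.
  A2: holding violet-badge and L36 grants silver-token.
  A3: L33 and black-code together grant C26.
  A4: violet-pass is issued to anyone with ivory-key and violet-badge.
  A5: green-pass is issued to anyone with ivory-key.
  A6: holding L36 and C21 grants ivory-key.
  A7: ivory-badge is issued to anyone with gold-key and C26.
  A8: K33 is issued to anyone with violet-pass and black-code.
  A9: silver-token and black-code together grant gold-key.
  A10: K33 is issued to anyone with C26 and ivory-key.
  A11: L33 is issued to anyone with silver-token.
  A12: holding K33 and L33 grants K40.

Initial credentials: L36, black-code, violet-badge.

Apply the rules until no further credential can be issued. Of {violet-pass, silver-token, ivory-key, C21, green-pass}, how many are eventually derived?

1

Holding violet-badge and L36 grants silver-token (A2).
violet-pass would need ivory-key and violet-badge (A4), but ivory-key is never granted.
silver-token: reached.
ivory-key would need L36 and C21 (A6), but C21 is never granted.
No rule produces C21, and it is not given.
green-pass would need ivory-key (A5), but ivory-key is never granted.
Reached: silver-token — 1 of the 5.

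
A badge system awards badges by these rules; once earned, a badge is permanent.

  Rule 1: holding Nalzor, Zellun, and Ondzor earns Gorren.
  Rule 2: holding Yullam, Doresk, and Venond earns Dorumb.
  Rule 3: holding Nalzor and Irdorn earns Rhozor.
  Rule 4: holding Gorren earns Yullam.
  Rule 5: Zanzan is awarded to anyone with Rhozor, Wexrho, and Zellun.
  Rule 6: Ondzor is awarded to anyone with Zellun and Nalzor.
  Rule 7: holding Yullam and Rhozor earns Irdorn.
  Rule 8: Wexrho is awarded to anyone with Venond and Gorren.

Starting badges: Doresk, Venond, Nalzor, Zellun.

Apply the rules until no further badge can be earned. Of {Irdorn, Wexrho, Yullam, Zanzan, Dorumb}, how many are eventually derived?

With Zellun and Nalzor, Ondzor is earned (Rule 6).
With Nalzor, Zellun, and Ondzor, Gorren is earned (Rule 1).
With Venond and Gorren, Wexrho is earned (Rule 8).
With Gorren, Yullam is earned (Rule 4).
With Yullam, Doresk, and Venond, Dorumb is earned (Rule 2).
Irdorn would need Yullam and Rhozor (Rule 7), but Rhozor is never earned.
Wexrho: reached.
Yullam: reached.
Zanzan would need Rhozor, Wexrho, and Zellun (Rule 5), but Rhozor is never earned.
Dorumb: reached.
Reached: Wexrho, Yullam, and Dorumb — 3 of the 5.

3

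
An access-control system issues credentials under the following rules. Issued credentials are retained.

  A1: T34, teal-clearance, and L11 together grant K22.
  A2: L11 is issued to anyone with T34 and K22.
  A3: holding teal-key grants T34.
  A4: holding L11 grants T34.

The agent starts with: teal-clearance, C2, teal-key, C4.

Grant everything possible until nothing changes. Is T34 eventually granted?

Holding teal-key grants T34 (A3).

Yes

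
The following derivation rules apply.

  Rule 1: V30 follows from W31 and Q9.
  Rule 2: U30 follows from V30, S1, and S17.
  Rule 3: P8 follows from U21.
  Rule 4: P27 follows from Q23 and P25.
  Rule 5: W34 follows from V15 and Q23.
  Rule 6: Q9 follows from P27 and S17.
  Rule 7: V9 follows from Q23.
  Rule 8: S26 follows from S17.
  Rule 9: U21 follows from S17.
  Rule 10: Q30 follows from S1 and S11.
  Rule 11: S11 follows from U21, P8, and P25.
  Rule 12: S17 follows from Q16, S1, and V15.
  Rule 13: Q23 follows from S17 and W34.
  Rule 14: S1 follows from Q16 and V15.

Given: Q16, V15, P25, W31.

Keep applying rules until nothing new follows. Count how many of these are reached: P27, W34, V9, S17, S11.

From Q16 and V15, Rule 14 gives S1.
Q16, S1, and V15 hold, so S17 follows (Rule 12).
From S17, Rule 9 gives U21.
U21 holds, so P8 follows (Rule 3).
U21, P8, and P25 hold, so S11 follows (Rule 11).
P27 would need Q23 and P25 (Rule 4), but Q23 is never established.
W34 would need V15 and Q23 (Rule 5), but Q23 is never established.
V9 would need Q23 (Rule 7), but Q23 is never established.
S17: reached.
S11: reached.
Reached: S17 and S11 — 2 of the 5.

2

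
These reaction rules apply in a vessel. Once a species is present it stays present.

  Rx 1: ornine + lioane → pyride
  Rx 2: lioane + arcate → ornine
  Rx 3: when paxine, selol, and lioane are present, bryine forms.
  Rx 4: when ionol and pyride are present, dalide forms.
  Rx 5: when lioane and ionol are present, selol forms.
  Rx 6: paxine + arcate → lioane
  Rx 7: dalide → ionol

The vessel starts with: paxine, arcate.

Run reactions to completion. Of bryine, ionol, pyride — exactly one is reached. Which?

pyride

paxine and arcate present → lioane forms (Rx 6).
lioane and arcate present → ornine forms (Rx 2).
ornine and lioane present → pyride forms (Rx 1).
ionol would need dalide (Rx 7), but dalide never forms. bryine would need paxine, selol, and lioane (Rx 3), but selol never forms.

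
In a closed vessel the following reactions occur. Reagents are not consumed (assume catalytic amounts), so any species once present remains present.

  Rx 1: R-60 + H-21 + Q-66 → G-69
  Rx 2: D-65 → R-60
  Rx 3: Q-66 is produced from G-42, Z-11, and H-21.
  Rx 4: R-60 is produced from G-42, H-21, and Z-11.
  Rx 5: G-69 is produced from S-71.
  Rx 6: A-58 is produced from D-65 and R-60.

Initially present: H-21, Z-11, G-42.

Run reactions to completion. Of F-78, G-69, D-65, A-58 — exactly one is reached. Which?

G-42, Z-11, and H-21 present → Q-66 forms (Rx 3).
G-42, H-21, and Z-11 present → R-60 forms (Rx 4).
R-60, H-21, and Q-66 present → G-69 forms (Rx 1).
No rule produces F-78, and it is not given. No rule produces D-65, and it is not given. A-58 would need D-65 and R-60 (Rx 6), but D-65 never forms.

G-69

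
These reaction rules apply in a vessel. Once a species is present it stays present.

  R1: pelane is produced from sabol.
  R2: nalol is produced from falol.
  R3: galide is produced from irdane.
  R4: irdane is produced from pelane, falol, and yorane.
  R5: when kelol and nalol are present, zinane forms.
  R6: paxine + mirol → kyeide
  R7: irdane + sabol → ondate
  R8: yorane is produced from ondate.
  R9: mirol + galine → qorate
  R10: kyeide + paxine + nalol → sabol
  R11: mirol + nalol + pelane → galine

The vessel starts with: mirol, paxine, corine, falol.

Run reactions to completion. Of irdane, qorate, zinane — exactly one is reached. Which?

paxine and mirol present → kyeide forms (R6).
falol present → nalol forms (R2).
kyeide, paxine, and nalol present → sabol forms (R10).
sabol present → pelane forms (R1).
mirol, nalol, and pelane present → galine forms (R11).
mirol and galine present → qorate forms (R9).
irdane would need pelane, falol, and yorane (R4), but yorane never forms. zinane would need kelol and nalol (R5), but kelol never forms.

qorate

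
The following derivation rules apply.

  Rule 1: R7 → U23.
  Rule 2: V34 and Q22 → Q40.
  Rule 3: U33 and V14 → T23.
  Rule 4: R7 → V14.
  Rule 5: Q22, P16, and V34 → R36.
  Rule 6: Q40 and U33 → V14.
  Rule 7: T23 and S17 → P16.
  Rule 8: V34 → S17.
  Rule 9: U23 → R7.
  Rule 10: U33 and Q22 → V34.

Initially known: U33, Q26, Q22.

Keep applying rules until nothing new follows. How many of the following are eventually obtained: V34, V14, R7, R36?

3

From U33 and Q22, Rule 10 gives V34.
From V34, Rule 8 gives S17.
From V34 and Q22, Rule 2 gives Q40.
From Q40 and U33, Rule 6 gives V14.
From U33 and V14, Rule 3 gives T23.
T23 and S17 hold, so P16 follows (Rule 7).
Q22, P16, and V34 hold, so R36 follows (Rule 5).
V34: reached.
V14: reached.
R7 would need U23 (Rule 9), but U23 is never established.
R36: reached.
Reached: V34, V14, and R36 — 3 of the 4.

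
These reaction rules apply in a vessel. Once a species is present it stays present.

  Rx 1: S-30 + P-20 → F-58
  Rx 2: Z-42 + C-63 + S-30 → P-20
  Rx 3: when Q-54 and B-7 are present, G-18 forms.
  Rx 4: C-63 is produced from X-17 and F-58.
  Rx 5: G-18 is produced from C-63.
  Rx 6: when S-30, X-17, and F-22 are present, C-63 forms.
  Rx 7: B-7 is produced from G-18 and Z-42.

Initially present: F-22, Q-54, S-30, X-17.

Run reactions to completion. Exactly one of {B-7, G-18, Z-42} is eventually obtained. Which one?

G-18

S-30, X-17, and F-22 present → C-63 forms (Rx 6).
C-63 present → G-18 forms (Rx 5).
B-7 would need G-18 and Z-42 (Rx 7), but Z-42 never forms. No rule produces Z-42, and it is not given.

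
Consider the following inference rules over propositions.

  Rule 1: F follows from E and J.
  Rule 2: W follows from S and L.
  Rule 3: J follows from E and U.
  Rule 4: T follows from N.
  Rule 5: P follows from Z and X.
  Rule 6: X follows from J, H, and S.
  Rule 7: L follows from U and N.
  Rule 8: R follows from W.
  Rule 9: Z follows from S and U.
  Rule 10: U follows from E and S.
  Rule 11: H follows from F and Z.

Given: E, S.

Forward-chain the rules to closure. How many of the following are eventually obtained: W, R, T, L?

0

W would need S and L (Rule 2), but L is never established.
R would need W (Rule 8), but W is never established.
T would need N (Rule 4), but N is never established.
L would need U and N (Rule 7), but N is never established.
None of the 4 are reached.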